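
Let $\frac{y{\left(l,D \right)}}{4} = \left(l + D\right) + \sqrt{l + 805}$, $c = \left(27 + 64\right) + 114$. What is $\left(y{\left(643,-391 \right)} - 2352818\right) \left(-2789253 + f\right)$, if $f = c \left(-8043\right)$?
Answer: $10437492703080 - 35504544 \sqrt{362} \approx 1.0437 \cdot 10^{13}$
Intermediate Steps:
$c = 205$ ($c = 91 + 114 = 205$)
$y{\left(l,D \right)} = 4 D + 4 l + 4 \sqrt{805 + l}$ ($y{\left(l,D \right)} = 4 \left(\left(l + D\right) + \sqrt{l + 805}\right) = 4 \left(\left(D + l\right) + \sqrt{805 + l}\right) = 4 \left(D + l + \sqrt{805 + l}\right) = 4 D + 4 l + 4 \sqrt{805 + l}$)
$f = -1648815$ ($f = 205 \left(-8043\right) = -1648815$)
$\left(y{\left(643,-391 \right)} - 2352818\right) \left(-2789253 + f\right) = \left(\left(4 \left(-391\right) + 4 \cdot 643 + 4 \sqrt{805 + 643}\right) - 2352818\right) \left(-2789253 - 1648815\right) = \left(\left(-1564 + 2572 + 4 \sqrt{1448}\right) - 2352818\right) \left(-4438068\right) = \left(\left(-1564 + 2572 + 4 \cdot 2 \sqrt{362}\right) - 2352818\right) \left(-4438068\right) = \left(\left(-1564 + 2572 + 8 \sqrt{362}\right) - 2352818\right) \left(-4438068\right) = \left(\left(1008 + 8 \sqrt{362}\right) - 2352818\right) \left(-4438068\right) = \left(-2351810 + 8 \sqrt{362}\right) \left(-4438068\right) = 10437492703080 - 35504544 \sqrt{362}$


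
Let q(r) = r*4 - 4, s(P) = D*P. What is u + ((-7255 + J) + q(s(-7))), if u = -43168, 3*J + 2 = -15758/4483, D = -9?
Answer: -674828299/13449 ≈ -50177.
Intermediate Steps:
s(P) = -9*P
q(r) = -4 + 4*r (q(r) = 4*r - 4 = -4 + 4*r)
J = -24724/13449 (J = -2/3 + (-15758/4483)/3 = -2/3 + (-15758*1/4483)/3 = -2/3 + (1/3)*(-15758/4483) = -2/3 - 15758/13449 = -24724/13449 ≈ -1.8384)
u + ((-7255 + J) + q(s(-7))) = -43168 + ((-7255 - 24724/13449) + (-4 + 4*(-9*(-7)))) = -43168 + (-97597219/13449 + (-4 + 4*63)) = -43168 + (-97597219/13449 + (-4 + 252)) = -43168 + (-97597219/13449 + 248) = -43168 - 94261867/13449 = -674828299/13449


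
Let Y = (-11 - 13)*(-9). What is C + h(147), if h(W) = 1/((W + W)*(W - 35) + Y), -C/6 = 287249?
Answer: -57123485135/33144 ≈ -1.7235e+6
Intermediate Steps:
C = -1723494 (C = -6*287249 = -1723494)
Y = 216 (Y = -24*(-9) = 216)
h(W) = 1/(216 + 2*W*(-35 + W)) (h(W) = 1/((W + W)*(W - 35) + 216) = 1/((2*W)*(-35 + W) + 216) = 1/(2*W*(-35 + W) + 216) = 1/(216 + 2*W*(-35 + W)))
C + h(147) = -1723494 + 1/(2*(108 + 147² - 35*147)) = -1723494 + 1/(2*(108 + 21609 - 5145)) = -1723494 + (½)/16572 = -1723494 + (½)*(1/16572) = -1723494 + 1/33144 = -57123485135/33144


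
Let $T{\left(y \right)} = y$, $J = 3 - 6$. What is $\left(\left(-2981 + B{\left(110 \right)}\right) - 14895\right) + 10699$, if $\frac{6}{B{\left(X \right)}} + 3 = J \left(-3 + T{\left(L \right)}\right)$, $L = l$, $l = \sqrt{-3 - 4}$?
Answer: $- \frac{78943}{11} + \frac{2 i \sqrt{7}}{11} \approx -7176.6 + 0.48105 i$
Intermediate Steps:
$J = -3$ ($J = 3 - 6 = -3$)
$l = i \sqrt{7}$ ($l = \sqrt{-7} = i \sqrt{7} \approx 2.6458 i$)
$L = i \sqrt{7} \approx 2.6458 i$
$B{\left(X \right)} = \frac{6}{6 - 3 i \sqrt{7}}$ ($B{\left(X \right)} = \frac{6}{-3 - 3 \left(-3 + i \sqrt{7}\right)} = \frac{6}{-3 + \left(9 - 3 i \sqrt{7}\right)} = \frac{6}{6 - 3 i \sqrt{7}}$)
$\left(\left(-2981 + B{\left(110 \right)}\right) - 14895\right) + 10699 = \left(\left(-2981 + \left(\frac{4}{11} + \frac{2 i \sqrt{7}}{11}\right)\right) - 14895\right) + 10699 = \left(\left(- \frac{32787}{11} + \frac{2 i \sqrt{7}}{11}\right) - 14895\right) + 10699 = \left(- \frac{196632}{11} + \frac{2 i \sqrt{7}}{11}\right) + 10699 = - \frac{78943}{11} + \frac{2 i \sqrt{7}}{11}$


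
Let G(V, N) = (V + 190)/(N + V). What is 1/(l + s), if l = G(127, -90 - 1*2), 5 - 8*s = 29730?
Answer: -280/1037839 ≈ -0.00026979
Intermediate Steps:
s = -29725/8 (s = 5/8 - 1/8*29730 = 5/8 - 14865/4 = -29725/8 ≈ -3715.6)
G(V, N) = (190 + V)/(N + V)
l = 317/35 (l = (190 + 127)/((-90 - 1*2) + 127) = 317/((-90 - 2) + 127) = 317/(-92 + 127) = 317/35 ≈ 9.0571)
1/(l + s) = 1/(317/35 - 29725/8) = 1/(-1037839/280) = -280/1037839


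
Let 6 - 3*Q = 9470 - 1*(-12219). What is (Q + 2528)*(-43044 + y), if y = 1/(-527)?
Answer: 319824380711/1581 ≈ 2.0229e+8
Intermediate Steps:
Q = -21683/3 (Q = 2 - (9470 - 1*(-12219))/3 = 2 - (9470 + 12219)/3 = 2 - ⅓*21689 = 2 - 21689/3 = -21683/3 ≈ -7227.7)
y = -1/527 ≈ -0.0018975
(Q + 2528)*(-43044 + y) = (-21683/3 + 2528)*(-43044 - 1/527) = -14099/3*(-22684189/527) = 319824380711/1581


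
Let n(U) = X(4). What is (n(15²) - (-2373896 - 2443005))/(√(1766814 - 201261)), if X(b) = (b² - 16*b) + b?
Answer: 1605619*√1565553/521851 ≈ 3849.7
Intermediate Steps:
X(b) = b² - 15*b
n(U) = -44 (n(U) = 4*(-15 + 4) = 4*(-11) = -44)
(n(15²) - (-2373896 - 2443005))/(√(1766814 - 201261)) = (-44 - (-2373896 - 2443005))/(√(1766814 - 201261)) = (-44 - 1*(-4816901))/(√1565553) = (-44 + 4816901)*(√1565553/1565553) = 4816857*(√1565553/1565553) = 1605619*√1565553/521851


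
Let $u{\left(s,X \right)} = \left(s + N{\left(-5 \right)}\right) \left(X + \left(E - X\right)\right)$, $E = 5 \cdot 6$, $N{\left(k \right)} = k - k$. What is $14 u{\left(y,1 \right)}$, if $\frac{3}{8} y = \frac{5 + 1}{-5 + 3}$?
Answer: $-3360$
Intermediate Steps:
$N{\left(k \right)} = 0$
$E = 30$
$y = -8$ ($y = \frac{8 \frac{5 + 1}{-5 + 3}}{3} = \frac{8 \frac{6}{-2}}{3} = \frac{8 \cdot 6 \left(- \frac{1}{2}\right)}{3} = \frac{8}{3} \left(-3\right) = -8$)
$u{\left(s,X \right)} = 30 s$ ($u{\left(s,X \right)} = \left(s + 0\right) \left(X - \left(-30 + X\right)\right) = s 30 = 30 s$)
$14 u{\left(y,1 \right)} = 14 \cdot 30 \left(-8\right) = 14 \left(-240\right) = -3360$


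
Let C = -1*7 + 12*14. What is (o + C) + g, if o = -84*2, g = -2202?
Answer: -2209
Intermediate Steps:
C = 161 (C = -7 + 168 = 161)
o = -168
(o + C) + g = (-168 + 161) - 2202 = -7 - 2202 = -2209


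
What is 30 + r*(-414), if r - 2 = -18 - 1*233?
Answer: 103116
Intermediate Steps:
r = -249 (r = 2 + (-18 - 1*233) = 2 + (-18 - 233) = 2 - 251 = -249)
30 + r*(-414) = 30 - 249*(-414) = 30 + 103086 = 103116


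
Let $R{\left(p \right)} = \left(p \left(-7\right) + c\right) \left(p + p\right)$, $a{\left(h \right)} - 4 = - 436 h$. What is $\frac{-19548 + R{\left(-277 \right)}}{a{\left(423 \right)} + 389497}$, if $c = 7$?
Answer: $- \frac{1097632}{205073} \approx -5.3524$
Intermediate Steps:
$a{\left(h \right)} = 4 - 436 h$
$R{\left(p \right)} = 2 p \left(7 - 7 p\right)$ ($R{\left(p \right)} = \left(p \left(-7\right) + 7\right) \left(p + p\right) = \left(- 7 p + 7\right) 2 p = \left(7 - 7 p\right) 2 p = 2 p \left(7 - 7 p\right)$)
$\frac{-19548 + R{\left(-277 \right)}}{a{\left(423 \right)} + 389497} = \frac{-19548 + 14 \left(-277\right) \left(1 - -277\right)}{\left(4 - 184428\right) + 389497} = \frac{-19548 + 14 \left(-277\right) \left(1 + 277\right)}{\left(4 - 184428\right) + 389497} = \frac{-19548 + 14 \left(-277\right) 278}{-184424 + 389497} = \frac{-19548 - 1078084}{205073} = \left(-1097632\right) \frac{1}{205073} = - \frac{1097632}{205073}$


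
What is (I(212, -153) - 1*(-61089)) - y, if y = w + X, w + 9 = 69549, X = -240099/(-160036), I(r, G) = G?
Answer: -1377189843/160036 ≈ -8605.5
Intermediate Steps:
X = 240099/160036 (X = -240099*(-1/160036) = 240099/160036 ≈ 1.5003)
w = 69540 (w = -9 + 69549 = 69540)
y = 11129143539/160036 (y = 69540 + 240099/160036 = 11129143539/160036 ≈ 69542.)
(I(212, -153) - 1*(-61089)) - y = (-153 - 1*(-61089)) - 1*11129143539/160036 = (-153 + 61089) - 11129143539/160036 = 60936 - 11129143539/160036 = -1377189843/160036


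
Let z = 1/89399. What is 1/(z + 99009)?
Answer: 89399/8851305592 ≈ 1.0100e-5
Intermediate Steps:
z = 1/89399 ≈ 1.1186e-5
1/(z + 99009) = 1/(1/89399 + 99009) = 1/(8851305592/89399) = 89399/8851305592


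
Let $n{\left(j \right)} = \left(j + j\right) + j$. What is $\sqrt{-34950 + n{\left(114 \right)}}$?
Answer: $4 i \sqrt{2163} \approx 186.03 i$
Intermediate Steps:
$n{\left(j \right)} = 3 j$ ($n{\left(j \right)} = 2 j + j = 3 j$)
$\sqrt{-34950 + n{\left(114 \right)}} = \sqrt{-34950 + 3 \cdot 114} = \sqrt{-34950 + 342} = \sqrt{-34608} = 4 i \sqrt{2163}$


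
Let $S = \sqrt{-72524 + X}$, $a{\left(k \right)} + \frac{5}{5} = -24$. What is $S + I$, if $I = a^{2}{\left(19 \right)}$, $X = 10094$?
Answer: $625 + i \sqrt{62430} \approx 625.0 + 249.86 i$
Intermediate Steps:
$a{\left(k \right)} = -25$ ($a{\left(k \right)} = -1 - 24 = -25$)
$I = 625$ ($I = \left(-25\right)^{2} = 625$)
$S = i \sqrt{62430}$ ($S = \sqrt{-72524 + 10094} = \sqrt{-62430} = i \sqrt{62430} \approx 249.86 i$)
$S + I = i \sqrt{62430} + 625 = 625 + i \sqrt{62430}$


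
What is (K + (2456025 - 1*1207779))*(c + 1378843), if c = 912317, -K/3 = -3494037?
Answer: 26876124744120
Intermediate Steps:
K = 10482111 (K = -3*(-3494037) = 10482111)
(K + (2456025 - 1*1207779))*(c + 1378843) = (10482111 + (2456025 - 1*1207779))*(912317 + 1378843) = (10482111 + (2456025 - 1207779))*2291160 = (10482111 + 1248246)*2291160 = 11730357*2291160 = 26876124744120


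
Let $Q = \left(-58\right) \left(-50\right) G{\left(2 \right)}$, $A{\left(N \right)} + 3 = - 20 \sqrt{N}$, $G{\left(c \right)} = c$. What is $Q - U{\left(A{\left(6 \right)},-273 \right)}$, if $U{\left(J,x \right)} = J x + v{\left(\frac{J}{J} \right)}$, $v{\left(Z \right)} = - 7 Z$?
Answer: $4988 - 5460 \sqrt{6} \approx -8386.2$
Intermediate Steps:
$A{\left(N \right)} = -3 - 20 \sqrt{N}$
$U{\left(J,x \right)} = -7 + J x$ ($U{\left(J,x \right)} = J x - 7 \frac{J}{J} = J x - 7 = -7 + J x$)
$Q = 5800$ ($Q = \left(-58\right) \left(-50\right) 2 = 2900 \cdot 2 = 5800$)
$Q - U{\left(A{\left(6 \right)},-273 \right)} = 5800 - \left(-7 + \left(-3 - 20 \sqrt{6}\right) \left(-273\right)\right) = 5800 - \left(-7 + \left(819 + 5460 \sqrt{6}\right)\right) = 5800 - \left(812 + 5460 \sqrt{6}\right) = 4988 - 5460 \sqrt{6}$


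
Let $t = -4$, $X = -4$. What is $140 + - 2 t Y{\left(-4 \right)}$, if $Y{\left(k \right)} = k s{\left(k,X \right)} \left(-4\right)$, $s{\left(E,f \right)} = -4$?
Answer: $-372$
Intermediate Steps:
$Y{\left(k \right)} = 16 k$ ($Y{\left(k \right)} = k \left(-4\right) \left(-4\right) = - 4 k \left(-4\right) = 16 k$)
$140 + - 2 t Y{\left(-4 \right)} = 140 + \left(-2\right) \left(-4\right) 16 \left(-4\right) = 140 + 8 \left(-64\right) = 140 - 512 = -372$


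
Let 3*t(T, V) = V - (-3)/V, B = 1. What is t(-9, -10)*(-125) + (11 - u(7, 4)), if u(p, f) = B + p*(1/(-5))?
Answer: 13217/30 ≈ 440.57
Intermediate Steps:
u(p, f) = 1 - p/5 (u(p, f) = 1 + p*(1/(-5)) = 1 + p*(1*(-⅕)) = 1 + p*(-⅕) = 1 - p/5)
t(T, V) = 1/V + V/3 (t(T, V) = (V - (-3)/V)/3 = (V + 3/V)/3 = 1/V + V/3)
t(-9, -10)*(-125) + (11 - u(7, 4)) = (1/(-10) + (⅓)*(-10))*(-125) + (11 - (1 - ⅕*7)) = (-⅒ - 10/3)*(-125) + (11 - (1 - 7/5)) = -103/30*(-125) + (11 - 1*(-⅖)) = 2575/6 + (11 + ⅖) = 2575/6 + 57/5 = 13217/30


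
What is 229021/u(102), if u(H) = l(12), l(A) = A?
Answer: 229021/12 ≈ 19085.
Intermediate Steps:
u(H) = 12
229021/u(102) = 229021/12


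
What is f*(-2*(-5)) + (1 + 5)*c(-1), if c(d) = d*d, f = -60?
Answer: -594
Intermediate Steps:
c(d) = d²
f*(-2*(-5)) + (1 + 5)*c(-1) = -(-120)*(-5) + (1 + 5)*(-1)² = -60*10 + 6*1 = -600 + 6 = -594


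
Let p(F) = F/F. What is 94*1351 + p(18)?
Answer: 126995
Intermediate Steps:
p(F) = 1
94*1351 + p(18) = 94*1351 + 1 = 126994 + 1 = 126995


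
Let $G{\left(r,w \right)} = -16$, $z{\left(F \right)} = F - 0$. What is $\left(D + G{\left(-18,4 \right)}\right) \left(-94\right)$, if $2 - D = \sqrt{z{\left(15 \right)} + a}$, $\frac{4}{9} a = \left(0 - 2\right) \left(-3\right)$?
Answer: $1316 + 47 \sqrt{114} \approx 1817.8$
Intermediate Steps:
$z{\left(F \right)} = F$ ($z{\left(F \right)} = F + 0 = F$)
$a = \frac{27}{2}$ ($a = \frac{9 \left(0 - 2\right) \left(-3\right)}{4} = \frac{9 \left(\left(-2\right) \left(-3\right)\right)}{4} = \frac{9}{4} \cdot 6 = \frac{27}{2} \approx 13.5$)
$D = 2 - \frac{\sqrt{114}}{2}$ ($D = 2 - \sqrt{15 + \frac{27}{2}} = 2 - \sqrt{\frac{57}{2}} = 2 - \frac{\sqrt{114}}{2} \approx -3.3385$)
$\left(D + G{\left(-18,4 \right)}\right) \left(-94\right) = \left(\left(2 - \frac{\sqrt{114}}{2}\right) - 16\right) \left(-94\right) = \left(-14 - \frac{\sqrt{114}}{2}\right) \left(-94\right) = 1316 + 47 \sqrt{114}$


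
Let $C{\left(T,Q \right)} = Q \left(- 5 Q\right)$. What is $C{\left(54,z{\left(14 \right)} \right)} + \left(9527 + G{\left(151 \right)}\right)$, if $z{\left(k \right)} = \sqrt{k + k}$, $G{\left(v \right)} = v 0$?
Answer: $9387$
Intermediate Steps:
$G{\left(v \right)} = 0$
$z{\left(k \right)} = \sqrt{2} \sqrt{k}$ ($z{\left(k \right)} = \sqrt{2 k} = \sqrt{2} \sqrt{k}$)
$C{\left(T,Q \right)} = - 5 Q^{2}$
$C{\left(54,z{\left(14 \right)} \right)} + \left(9527 + G{\left(151 \right)}\right) = - 5 \left(\sqrt{2} \sqrt{14}\right)^{2} + \left(9527 + 0\right) = - 5 \left(2 \sqrt{7}\right)^{2} + 9527 = \left(-5\right) 28 + 9527 = -140 + 9527 = 9387$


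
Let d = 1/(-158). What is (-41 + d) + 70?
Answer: 4581/158 ≈ 28.994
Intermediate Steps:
d = -1/158 ≈ -0.0063291
(-41 + d) + 70 = (-41 - 1/158) + 70 = -6479/158 + 70 = 4581/158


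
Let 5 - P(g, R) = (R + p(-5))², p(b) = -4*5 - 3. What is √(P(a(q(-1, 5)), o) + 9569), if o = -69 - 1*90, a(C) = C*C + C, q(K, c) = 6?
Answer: 5*I*√942 ≈ 153.46*I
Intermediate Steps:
a(C) = C + C² (a(C) = C² + C = C + C²)
o = -159 (o = -69 - 90 = -159)
p(b) = -23 (p(b) = -20 - 3 = -23)
P(g, R) = 5 - (-23 + R)² (P(g, R) = 5 - (R - 23)² = 5 - (-23 + R)²)
√(P(a(q(-1, 5)), o) + 9569) = √((5 - (-23 - 159)²) + 9569) = √((5 - 1*(-182)²) + 9569) = √((5 - 1*33124) + 9569) = √((5 - 33124) + 9569) = √(-33119 + 9569) = √(-23550) = 5*I*√942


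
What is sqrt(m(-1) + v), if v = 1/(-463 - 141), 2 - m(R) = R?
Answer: sqrt(273461)/302 ≈ 1.7316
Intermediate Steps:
m(R) = 2 - R
v = -1/604 (v = 1/(-604) = -1/604 ≈ -0.0016556)
sqrt(m(-1) + v) = sqrt((2 - 1*(-1)) - 1/604) = sqrt((2 + 1) - 1/604) = sqrt(3 - 1/604) = sqrt(1811/604) = sqrt(273461)/302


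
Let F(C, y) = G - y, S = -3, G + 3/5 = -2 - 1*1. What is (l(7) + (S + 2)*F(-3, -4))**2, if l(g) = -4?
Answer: 484/25 ≈ 19.360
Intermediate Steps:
G = -18/5 (G = -3/5 + (-2 - 1*1) = -3/5 + (-2 - 1) = -3/5 - 3 = -18/5 ≈ -3.6000)
F(C, y) = -18/5 - y
(l(7) + (S + 2)*F(-3, -4))**2 = (-4 + (-3 + 2)*(-18/5 - 1*(-4)))**2 = (-4 - (-18/5 + 4))**2 = (-4 - 1*2/5)**2 = (-4 - 2/5)**2 = (-22/5)**2 = 484/25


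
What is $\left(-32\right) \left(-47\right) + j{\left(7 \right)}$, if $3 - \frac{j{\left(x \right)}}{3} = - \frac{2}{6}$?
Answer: $1514$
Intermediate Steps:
$j{\left(x \right)} = 10$ ($j{\left(x \right)} = 9 - 3 \left(- \frac{2}{6}\right) = 9 - 3 \left(\left(-2\right) \frac{1}{6}\right) = 9 - -1 = 9 + 1 = 10$)
$\left(-32\right) \left(-47\right) + j{\left(7 \right)} = \left(-32\right) \left(-47\right) + 10 = 1504 + 10 = 1514$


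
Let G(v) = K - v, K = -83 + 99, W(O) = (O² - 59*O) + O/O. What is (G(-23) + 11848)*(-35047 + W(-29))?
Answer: -386256178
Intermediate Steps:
W(O) = 1 + O² - 59*O (W(O) = (O² - 59*O) + 1 = 1 + O² - 59*O)
K = 16
G(v) = 16 - v
(G(-23) + 11848)*(-35047 + W(-29)) = ((16 - 1*(-23)) + 11848)*(-35047 + (1 + (-29)² - 59*(-29))) = ((16 + 23) + 11848)*(-35047 + (1 + 841 + 1711)) = (39 + 11848)*(-35047 + 2553) = 11887*(-32494) = -386256178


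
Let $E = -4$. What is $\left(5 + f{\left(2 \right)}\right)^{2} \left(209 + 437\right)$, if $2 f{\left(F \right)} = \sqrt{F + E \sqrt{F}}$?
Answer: $\frac{323 \left(10 + \sqrt{2} \sqrt{1 - 2 \sqrt{2}}\right)^{2}}{2} \approx 15559.0 + 6176.7 i$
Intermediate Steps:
$f{\left(F \right)} = \frac{\sqrt{F - 4 \sqrt{F}}}{2}$
$\left(5 + f{\left(2 \right)}\right)^{2} \left(209 + 437\right) = \left(5 + \frac{\sqrt{2 - 4 \sqrt{2}}}{2}\right)^{2} \left(209 + 437\right) = \left(5 + \frac{\sqrt{2 - 4 \sqrt{2}}}{2}\right)^{2} \cdot 646 = 646 \left(5 + \frac{\sqrt{2 - 4 \sqrt{2}}}{2}\right)^{2}$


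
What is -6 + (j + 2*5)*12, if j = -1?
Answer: 102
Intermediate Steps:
-6 + (j + 2*5)*12 = -6 + (-1 + 2*5)*12 = -6 + (-1 + 10)*12 = -6 + 9*12 = -6 + 108 = 102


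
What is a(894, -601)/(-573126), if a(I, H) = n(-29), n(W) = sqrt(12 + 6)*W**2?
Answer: -841*sqrt(2)/191042 ≈ -0.0062256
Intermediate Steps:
n(W) = 3*sqrt(2)*W**2 (n(W) = sqrt(18)*W**2 = (3*sqrt(2))*W**2 = 3*sqrt(2)*W**2)
a(I, H) = 2523*sqrt(2) (a(I, H) = 3*sqrt(2)*(-29)**2 = 3*sqrt(2)*841 = 2523*sqrt(2))
a(894, -601)/(-573126) = (2523*sqrt(2))/(-573126) = (2523*sqrt(2))*(-1/573126) = -841*sqrt(2)/191042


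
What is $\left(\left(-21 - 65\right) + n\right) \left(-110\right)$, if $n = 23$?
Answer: $6930$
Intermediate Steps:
$\left(\left(-21 - 65\right) + n\right) \left(-110\right) = \left(\left(-21 - 65\right) + 23\right) \left(-110\right) = \left(-86 + 23\right) \left(-110\right) = \left(-63\right) \left(-110\right) = 6930$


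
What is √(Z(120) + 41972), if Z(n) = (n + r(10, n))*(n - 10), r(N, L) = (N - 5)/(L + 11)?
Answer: √946878742/131 ≈ 234.90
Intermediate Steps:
r(N, L) = (-5 + N)/(11 + L)
Z(n) = (-10 + n)*(n + 5/(11 + n)) (Z(n) = (n + (-5 + 10)/(11 + n))*(n - 10) = (n + 5/(11 + n))*(-10 + n) = (-10 + n)*(n + 5/(11 + n)))
√(Z(120) + 41972) = √((-50 + 120² + 120³ - 105*120)/(11 + 120) + 41972) = √((-50 + 14400 + 1728000 - 12600)/131 + 41972) = √((1/131)*1729750 + 41972) = √(1729750/131 + 41972) = √(7228082/131) = √946878742/131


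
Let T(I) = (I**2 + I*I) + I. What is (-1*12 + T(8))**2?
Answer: 15376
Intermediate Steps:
T(I) = I + 2*I**2 (T(I) = (I**2 + I**2) + I = 2*I**2 + I = I + 2*I**2)
(-1*12 + T(8))**2 = (-1*12 + 8*(1 + 2*8))**2 = (-12 + 8*(1 + 16))**2 = (-12 + 8*17)**2 = (-12 + 136)**2 = 124**2 = 15376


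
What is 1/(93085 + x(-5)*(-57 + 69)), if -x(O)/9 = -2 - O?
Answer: 1/92761 ≈ 1.0780e-5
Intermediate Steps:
x(O) = 18 + 9*O (x(O) = -9*(-2 - O) = 18 + 9*O)
1/(93085 + x(-5)*(-57 + 69)) = 1/(93085 + (18 + 9*(-5))*(-57 + 69)) = 1/(93085 + (18 - 45)*12) = 1/(93085 - 27*12) = 1/(93085 - 324) = 1/92761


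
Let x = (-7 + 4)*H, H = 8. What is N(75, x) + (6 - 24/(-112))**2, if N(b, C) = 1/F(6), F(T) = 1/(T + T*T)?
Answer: 15801/196 ≈ 80.617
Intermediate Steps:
F(T) = 1/(T + T**2)
x = -24 (x = (-7 + 4)*8 = -3*8 = -24)
N(b, C) = 42 (N(b, C) = 1/(1/(6*(1 + 6))) = 1/((1/6)/7) = 1/((1/6)*(1/7)) = 1/(1/42) = 42)
N(75, x) + (6 - 24/(-112))**2 = 42 + (6 - 24/(-112))**2 = 42 + (6 - 24*(-1/112))**2 = 42 + (6 + 3/14)**2 = 42 + (87/14)**2 = 42 + 7569/196 = 15801/196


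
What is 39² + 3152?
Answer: 4673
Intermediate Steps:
39² + 3152 = 1521 + 3152 = 4673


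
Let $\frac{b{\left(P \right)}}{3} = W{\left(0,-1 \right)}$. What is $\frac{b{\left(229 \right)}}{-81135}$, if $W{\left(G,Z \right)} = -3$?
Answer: $\frac{1}{9015} \approx 0.00011093$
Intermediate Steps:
$b{\left(P \right)} = -9$ ($b{\left(P \right)} = 3 \left(-3\right) = -9$)
$\frac{b{\left(229 \right)}}{-81135} = - \frac{9}{-81135} = \left(-9\right) \left(- \frac{1}{81135}\right) = \frac{1}{9015}$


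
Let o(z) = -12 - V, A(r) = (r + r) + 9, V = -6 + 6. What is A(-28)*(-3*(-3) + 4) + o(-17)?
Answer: -623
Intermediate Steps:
V = 0
A(r) = 9 + 2*r (A(r) = 2*r + 9 = 9 + 2*r)
o(z) = -12 (o(z) = -12 - 1*0 = -12 + 0 = -12)
A(-28)*(-3*(-3) + 4) + o(-17) = (9 + 2*(-28))*(-3*(-3) + 4) - 12 = (9 - 56)*(9 + 4) - 12 = -47*13 - 12 = -611 - 12 = -623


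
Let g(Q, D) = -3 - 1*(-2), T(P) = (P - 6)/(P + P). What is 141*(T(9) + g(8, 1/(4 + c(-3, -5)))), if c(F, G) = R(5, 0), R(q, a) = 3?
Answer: -235/2 ≈ -117.50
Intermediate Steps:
c(F, G) = 3
T(P) = (-6 + P)/(2*P) (T(P) = (-6 + P)/((2*P)) = (-6 + P)*(1/(2*P)) = (-6 + P)/(2*P))
g(Q, D) = -1 (g(Q, D) = -3 + 2 = -1)
141*(T(9) + g(8, 1/(4 + c(-3, -5)))) = 141*((½)*(-6 + 9)/9 - 1) = 141*((½)*(⅑)*3 - 1) = 141*(⅙ - 1) = 141*(-⅚) = -235/2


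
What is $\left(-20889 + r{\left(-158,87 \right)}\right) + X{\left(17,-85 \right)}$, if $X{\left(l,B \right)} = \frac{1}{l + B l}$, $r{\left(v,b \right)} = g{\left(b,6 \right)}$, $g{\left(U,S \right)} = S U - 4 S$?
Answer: $- \frac{29118349}{1428} \approx -20391.0$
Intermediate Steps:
$g{\left(U,S \right)} = - 4 S + S U$
$r{\left(v,b \right)} = -24 + 6 b$ ($r{\left(v,b \right)} = 6 \left(-4 + b\right) = -24 + 6 b$)
$\left(-20889 + r{\left(-158,87 \right)}\right) + X{\left(17,-85 \right)} = \left(-20889 + \left(-24 + 6 \cdot 87\right)\right) + \frac{1}{17 \left(1 - 85\right)} = \left(-20889 + \left(-24 + 522\right)\right) + \frac{1}{17 \left(-84\right)} = \left(-20889 + 498\right) + \frac{1}{17} \left(- \frac{1}{84}\right) = -20391 - \frac{1}{1428} = - \frac{29118349}{1428}$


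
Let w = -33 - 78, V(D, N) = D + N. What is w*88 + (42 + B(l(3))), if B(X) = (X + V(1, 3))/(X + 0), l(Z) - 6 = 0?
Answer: -29173/3 ≈ -9724.3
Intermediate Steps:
l(Z) = 6 (l(Z) = 6 + 0 = 6)
B(X) = (4 + X)/X (B(X) = (X + (1 + 3))/(X + 0) = (X + 4)/X = (4 + X)/X)
w = -111
w*88 + (42 + B(l(3))) = -111*88 + (42 + (4 + 6)/6) = -9768 + (42 + (⅙)*10) = -9768 + (42 + 5/3) = -9768 + 131/3 = -29173/3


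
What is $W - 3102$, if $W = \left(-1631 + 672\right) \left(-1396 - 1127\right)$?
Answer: $2416455$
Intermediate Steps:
$W = 2419557$ ($W = \left(-959\right) \left(-2523\right) = 2419557$)
$W - 3102 = 2419557 - 3102 = 2416455$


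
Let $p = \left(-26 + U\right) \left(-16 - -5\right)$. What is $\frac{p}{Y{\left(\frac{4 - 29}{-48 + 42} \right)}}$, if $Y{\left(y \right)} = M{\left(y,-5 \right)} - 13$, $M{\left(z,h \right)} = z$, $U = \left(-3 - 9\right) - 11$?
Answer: $- \frac{3234}{53} \approx -61.019$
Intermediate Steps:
$U = -23$ ($U = -12 - 11 = -23$)
$Y{\left(y \right)} = -13 + y$ ($Y{\left(y \right)} = y - 13 = -13 + y$)
$p = 539$ ($p = \left(-26 - 23\right) \left(-16 - -5\right) = - 49 \left(-16 + 5\right) = \left(-49\right) \left(-11\right) = 539$)
$\frac{p}{Y{\left(\frac{4 - 29}{-48 + 42} \right)}} = \frac{539}{-13 + \frac{4 - 29}{-48 + 42}} = \frac{539}{-13 - \frac{25}{-6}} = \frac{539}{-13 - - \frac{25}{6}} = \frac{539}{-13 + \frac{25}{6}} = \frac{539}{- \frac{53}{6}} = 539 \left(- \frac{6}{53}\right) = - \frac{3234}{53}$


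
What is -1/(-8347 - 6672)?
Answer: 1/15019 ≈ 6.6582e-5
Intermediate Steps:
-1/(-8347 - 6672) = -1/(-15019) = -1*(-1/15019) = 1/15019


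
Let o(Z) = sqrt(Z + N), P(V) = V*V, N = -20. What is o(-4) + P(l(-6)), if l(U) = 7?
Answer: 49 + 2*I*sqrt(6) ≈ 49.0 + 4.899*I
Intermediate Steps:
P(V) = V**2
o(Z) = sqrt(-20 + Z) (o(Z) = sqrt(Z - 20) = sqrt(-20 + Z))
o(-4) + P(l(-6)) = sqrt(-20 - 4) + 7**2 = sqrt(-24) + 49 = 2*I*sqrt(6) + 49 = 49 + 2*I*sqrt(6)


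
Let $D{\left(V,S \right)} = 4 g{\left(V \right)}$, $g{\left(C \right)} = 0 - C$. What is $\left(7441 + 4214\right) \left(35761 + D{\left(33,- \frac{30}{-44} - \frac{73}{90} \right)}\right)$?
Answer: $415255995$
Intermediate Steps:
$g{\left(C \right)} = - C$
$D{\left(V,S \right)} = - 4 V$ ($D{\left(V,S \right)} = 4 \left(- V\right) = - 4 V$)
$\left(7441 + 4214\right) \left(35761 + D{\left(33,- \frac{30}{-44} - \frac{73}{90} \right)}\right) = \left(7441 + 4214\right) \left(35761 - 132\right) = 11655 \left(35761 - 132\right) = 11655 \cdot 35629 = 415255995$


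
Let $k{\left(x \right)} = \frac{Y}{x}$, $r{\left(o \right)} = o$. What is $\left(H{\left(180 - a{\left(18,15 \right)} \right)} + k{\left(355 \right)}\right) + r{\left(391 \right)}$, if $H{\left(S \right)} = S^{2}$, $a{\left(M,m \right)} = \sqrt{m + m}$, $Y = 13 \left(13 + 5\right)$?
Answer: $\frac{11651689}{355} - 360 \sqrt{30} \approx 30850.0$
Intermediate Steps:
$Y = 234$ ($Y = 13 \cdot 18 = 234$)
$a{\left(M,m \right)} = \sqrt{2} \sqrt{m}$ ($a{\left(M,m \right)} = \sqrt{2 m} = \sqrt{2} \sqrt{m}$)
$k{\left(x \right)} = \frac{234}{x}$
$\left(H{\left(180 - a{\left(18,15 \right)} \right)} + k{\left(355 \right)}\right) + r{\left(391 \right)} = \left(\left(180 - \sqrt{2} \sqrt{15}\right)^{2} + \frac{234}{355}\right) + 391 = \left(\left(180 - \sqrt{30}\right)^{2} + 234 \cdot \frac{1}{355}\right) + 391 = \left(\left(180 - \sqrt{30}\right)^{2} + \frac{234}{355}\right) + 391 = \left(\frac{234}{355} + \left(180 - \sqrt{30}\right)^{2}\right) + 391 = \frac{139039}{355} + \left(180 - \sqrt{30}\right)^{2}$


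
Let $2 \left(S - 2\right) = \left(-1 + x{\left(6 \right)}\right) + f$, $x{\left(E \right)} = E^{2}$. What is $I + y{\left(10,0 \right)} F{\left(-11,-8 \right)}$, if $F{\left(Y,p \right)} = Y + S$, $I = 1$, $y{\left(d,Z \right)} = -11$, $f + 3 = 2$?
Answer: $-87$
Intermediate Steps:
$f = -1$ ($f = -3 + 2 = -1$)
$S = 19$ ($S = 2 + \frac{\left(-1 + 6^{2}\right) - 1}{2} = 2 + \frac{\left(-1 + 36\right) - 1}{2} = 2 + \frac{35 - 1}{2} = 2 + \frac{1}{2} \cdot 34 = 2 + 17 = 19$)
$F{\left(Y,p \right)} = 19 + Y$ ($F{\left(Y,p \right)} = Y + 19 = 19 + Y$)
$I + y{\left(10,0 \right)} F{\left(-11,-8 \right)} = 1 - 11 \left(19 - 11\right) = 1 - 88 = -87$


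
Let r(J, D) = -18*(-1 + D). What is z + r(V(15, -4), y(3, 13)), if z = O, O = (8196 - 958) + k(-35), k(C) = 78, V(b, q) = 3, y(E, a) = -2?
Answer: 7370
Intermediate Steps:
r(J, D) = 18 - 18*D
O = 7316 (O = (8196 - 958) + 78 = 7238 + 78 = 7316)
z = 7316
z + r(V(15, -4), y(3, 13)) = 7316 + (18 - 18*(-2)) = 7316 + (18 + 36) = 7316 + 54 = 7370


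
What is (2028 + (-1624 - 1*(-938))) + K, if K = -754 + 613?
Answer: 1201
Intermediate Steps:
K = -141
(2028 + (-1624 - 1*(-938))) + K = (2028 + (-1624 - 1*(-938))) - 141 = (2028 + (-1624 + 938)) - 141 = (2028 - 686) - 141 = 1342 - 141 = 1201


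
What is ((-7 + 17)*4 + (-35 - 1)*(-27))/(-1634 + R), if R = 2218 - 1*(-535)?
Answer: 1012/1119 ≈ 0.90438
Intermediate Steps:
R = 2753 (R = 2218 + 535 = 2753)
((-7 + 17)*4 + (-35 - 1)*(-27))/(-1634 + R) = ((-7 + 17)*4 + (-35 - 1)*(-27))/(-1634 + 2753) = (10*4 - 36*(-27))/1119 = (40 + 972)*(1/1119) = 1012*(1/1119) = 1012/1119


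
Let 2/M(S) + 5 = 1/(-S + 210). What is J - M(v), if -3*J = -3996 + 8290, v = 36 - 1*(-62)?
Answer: -2399674/1677 ≈ -1430.9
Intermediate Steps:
v = 98 (v = 36 + 62 = 98)
J = -4294/3 (J = -(-3996 + 8290)/3 = -⅓*4294 = -4294/3 ≈ -1431.3)
M(S) = 2/(-5 + 1/(210 - S)) (M(S) = 2/(-5 + 1/(-S + 210)) = 2/(-5 + 1/(210 - S)))
J - M(v) = -4294/3 - 2*(210 - 1*98)/(-1049 + 5*98) = -4294/3 - 2*(210 - 98)/(-1049 + 490) = -4294/3 - 2*112/(-559) = -4294/3 - 2*(-1)*112/559 = -4294/3 - 1*(-224/559) = -4294/3 + 224/559 = -2399674/1677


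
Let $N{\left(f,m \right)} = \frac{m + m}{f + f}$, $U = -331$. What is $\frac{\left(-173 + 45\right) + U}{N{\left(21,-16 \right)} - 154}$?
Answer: $\frac{9639}{3250} \approx 2.9658$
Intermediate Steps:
$N{\left(f,m \right)} = \frac{m}{f}$ ($N{\left(f,m \right)} = \frac{2 m}{2 f} = 2 m \frac{1}{2 f} = \frac{m}{f}$)
$\frac{\left(-173 + 45\right) + U}{N{\left(21,-16 \right)} - 154} = \frac{\left(-173 + 45\right) - 331}{- \frac{16}{21} - 154} = \frac{-128 - 331}{\left(-16\right) \frac{1}{21} - 154} = - \frac{459}{- \frac{16}{21} - 154} = - \frac{459}{- \frac{3250}{21}} = \left(-459\right) \left(- \frac{21}{3250}\right) = \frac{9639}{3250}$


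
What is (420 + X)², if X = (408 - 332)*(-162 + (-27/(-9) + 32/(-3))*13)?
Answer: 3410560000/9 ≈ 3.7895e+8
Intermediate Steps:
X = -59660/3 (X = 76*(-162 + (-27*(-⅑) + 32*(-⅓))*13) = 76*(-162 + (3 - 32/3)*13) = 76*(-162 - 23/3*13) = 76*(-162 - 299/3) = 76*(-785/3) = -59660/3 ≈ -19887.)
(420 + X)² = (420 - 59660/3)² = (-58400/3)² = 3410560000/9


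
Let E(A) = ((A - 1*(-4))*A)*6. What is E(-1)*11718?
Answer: -210924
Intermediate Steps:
E(A) = 6*A*(4 + A) (E(A) = ((A + 4)*A)*6 = ((4 + A)*A)*6 = (A*(4 + A))*6 = 6*A*(4 + A))
E(-1)*11718 = (6*(-1)*(4 - 1))*11718 = (6*(-1)*3)*11718 = -18*11718 = -210924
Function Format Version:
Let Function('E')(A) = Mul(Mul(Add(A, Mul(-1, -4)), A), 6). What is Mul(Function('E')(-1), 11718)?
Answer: -210924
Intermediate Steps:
Function('E')(A) = Mul(6, A, Add(4, A)) (Function('E')(A) = Mul(Mul(Add(A, 4), A), 6) = Mul(Mul(Add(4, A), A), 6) = Mul(Mul(A, Add(4, A)), 6) = Mul(6, A, Add(4, A)))
Mul(Function('E')(-1), 11718) = Mul(Mul(6, -1, Add(4, -1)), 11718) = Mul(Mul(6, -1, 3), 11718) = Mul(-18, 11718) = -210924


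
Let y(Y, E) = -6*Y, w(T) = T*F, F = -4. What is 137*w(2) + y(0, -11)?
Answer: -1096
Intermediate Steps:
w(T) = -4*T (w(T) = T*(-4) = -4*T)
137*w(2) + y(0, -11) = 137*(-4*2) - 6*0 = 137*(-8) + 0 = -1096 + 0 = -1096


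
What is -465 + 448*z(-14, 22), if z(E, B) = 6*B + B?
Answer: 68527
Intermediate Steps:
z(E, B) = 7*B
-465 + 448*z(-14, 22) = -465 + 448*(7*22) = -465 + 448*154 = -465 + 68992 = 68527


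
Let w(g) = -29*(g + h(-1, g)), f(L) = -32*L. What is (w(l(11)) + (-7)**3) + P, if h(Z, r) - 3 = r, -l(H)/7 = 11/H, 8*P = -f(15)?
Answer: 36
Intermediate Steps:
P = 60 (P = (-(-32)*15)/8 = (-1*(-480))/8 = (1/8)*480 = 60)
l(H) = -77/H
h(Z, r) = 3 + r
w(g) = -87 - 58*g (w(g) = -29*(g + (3 + g)) = -29*(3 + 2*g) = -87 - 58*g)
(w(l(11)) + (-7)**3) + P = ((-87 - (-4466)/11) + (-7)**3) + 60 = ((-87 - (-4466)/11) - 343) + 60 = ((-87 - 58*(-7)) - 343) + 60 = ((-87 + 406) - 343) + 60 = (319 - 343) + 60 = -24 + 60 = 36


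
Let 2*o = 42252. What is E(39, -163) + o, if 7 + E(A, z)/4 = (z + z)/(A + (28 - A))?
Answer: 147360/7 ≈ 21051.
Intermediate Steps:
o = 21126 (o = (½)*42252 = 21126)
E(A, z) = -28 + 2*z/7 (E(A, z) = -28 + 4*((z + z)/(A + (28 - A))) = -28 + 4*((2*z)/28) = -28 + 4*((2*z)*(1/28)) = -28 + 4*(z/14) = -28 + 2*z/7)
E(39, -163) + o = (-28 + (2/7)*(-163)) + 21126 = (-28 - 326/7) + 21126 = -522/7 + 21126 = 147360/7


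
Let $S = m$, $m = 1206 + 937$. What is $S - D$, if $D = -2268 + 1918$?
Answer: $2493$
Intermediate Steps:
$m = 2143$
$S = 2143$
$D = -350$
$S - D = 2143 - -350 = 2143 + 350 = 2493$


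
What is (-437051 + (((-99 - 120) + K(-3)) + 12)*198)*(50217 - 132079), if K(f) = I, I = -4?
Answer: 39197899598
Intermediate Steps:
K(f) = -4
(-437051 + (((-99 - 120) + K(-3)) + 12)*198)*(50217 - 132079) = (-437051 + (((-99 - 120) - 4) + 12)*198)*(50217 - 132079) = (-437051 + ((-219 - 4) + 12)*198)*(-81862) = (-437051 + (-223 + 12)*198)*(-81862) = (-437051 - 211*198)*(-81862) = (-437051 - 41778)*(-81862) = -478829*(-81862) = 39197899598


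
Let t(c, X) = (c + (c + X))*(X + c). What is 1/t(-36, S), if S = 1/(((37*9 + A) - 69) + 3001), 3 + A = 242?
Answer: 12278016/31824239041 ≈ 0.00038581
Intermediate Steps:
A = 239 (A = -3 + 242 = 239)
S = 1/3504 (S = 1/(((37*9 + 239) - 69) + 3001) = 1/(((333 + 239) - 69) + 3001) = 1/((572 - 69) + 3001) = 1/(503 + 3001) = 1/3504 ≈ 0.00028539)
t(c, X) = (X + c)*(X + 2*c) (t(c, X) = (c + (X + c))*(X + c) = (X + 2*c)*(X + c) = (X + c)*(X + 2*c))
1/t(-36, S) = 1/((1/3504)² + 2*(-36)² + 3*(1/3504)*(-36)) = 1/(1/12278016 + 2*1296 - 9/292) = 1/(1/12278016 + 2592 - 9/292) = 1/(31824239041/12278016) = 12278016/31824239041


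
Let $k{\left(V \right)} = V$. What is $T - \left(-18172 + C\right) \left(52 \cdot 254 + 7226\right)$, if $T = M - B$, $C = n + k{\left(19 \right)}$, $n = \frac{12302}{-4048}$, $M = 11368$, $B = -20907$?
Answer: $\frac{375485169891}{1012} \approx 3.7103 \cdot 10^{8}$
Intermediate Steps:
$n = - \frac{6151}{2024}$ ($n = 12302 \left(- \frac{1}{4048}\right) = - \frac{6151}{2024} \approx -3.039$)
$C = \frac{32305}{2024}$ ($C = - \frac{6151}{2024} + 19 = \frac{32305}{2024} \approx 15.961$)
$T = 32275$ ($T = 11368 - -20907 = 11368 + 20907 = 32275$)
$T - \left(-18172 + C\right) \left(52 \cdot 254 + 7226\right) = 32275 - \left(-18172 + \frac{32305}{2024}\right) \left(52 \cdot 254 + 7226\right) = 32275 - - \frac{36747823 \left(13208 + 7226\right)}{2024} = 32275 - \left(- \frac{36747823}{2024}\right) 20434 = 32275 - - \frac{375452507591}{1012} = 32275 + \frac{375452507591}{1012} = \frac{375485169891}{1012}$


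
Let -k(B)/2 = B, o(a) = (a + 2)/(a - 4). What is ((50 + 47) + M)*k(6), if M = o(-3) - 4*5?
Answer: -6480/7 ≈ -925.71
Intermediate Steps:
o(a) = (2 + a)/(-4 + a)
k(B) = -2*B
M = -139/7 (M = (2 - 3)/(-4 - 3) - 4*5 = -1/(-7) - 20 = -⅐*(-1) - 20 = ⅐ - 20 = -139/7 ≈ -19.857)
((50 + 47) + M)*k(6) = ((50 + 47) - 139/7)*(-2*6) = (97 - 139/7)*(-12) = (540/7)*(-12) = -6480/7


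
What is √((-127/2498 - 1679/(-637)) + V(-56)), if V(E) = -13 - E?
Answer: √2355532797514/227318 ≈ 6.7517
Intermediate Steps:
√((-127/2498 - 1679/(-637)) + V(-56)) = √((-127/2498 - 1679/(-637)) + (-13 - 1*(-56))) = √((-127*1/2498 - 1679*(-1/637)) + (-13 + 56)) = √((-127/2498 + 1679/637) + 43) = √(4113243/1591226 + 43) = √(72535961/1591226) = √2355532797514/227318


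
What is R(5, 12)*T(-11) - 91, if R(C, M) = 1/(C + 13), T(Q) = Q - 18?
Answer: -1667/18 ≈ -92.611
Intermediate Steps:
T(Q) = -18 + Q
R(C, M) = 1/(13 + C)
R(5, 12)*T(-11) - 91 = (-18 - 11)/(13 + 5) - 91 = -29/18 - 91 = -1667/18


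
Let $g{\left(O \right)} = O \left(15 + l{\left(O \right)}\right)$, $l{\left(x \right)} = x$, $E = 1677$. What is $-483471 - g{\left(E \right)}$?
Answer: $-3320955$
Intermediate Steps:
$g{\left(O \right)} = O \left(15 + O\right)$
$-483471 - g{\left(E \right)} = -483471 - 1677 \left(15 + 1677\right) = -483471 - 1677 \cdot 1692 = -483471 - 2837484 = -3320955$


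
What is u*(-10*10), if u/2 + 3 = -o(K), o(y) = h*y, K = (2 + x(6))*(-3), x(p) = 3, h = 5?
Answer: -14400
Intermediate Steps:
K = -15 (K = (2 + 3)*(-3) = 5*(-3) = -15)
o(y) = 5*y
u = 144 (u = -6 + 2*(-5*(-15)) = -6 + 2*(-1*(-75)) = -6 + 2*75 = -6 + 150 = 144)
u*(-10*10) = 144*(-10*10) = 144*(-100) = -14400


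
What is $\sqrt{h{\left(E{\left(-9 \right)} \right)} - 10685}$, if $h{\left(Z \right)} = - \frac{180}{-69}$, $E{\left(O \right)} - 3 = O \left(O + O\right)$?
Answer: $\frac{i \sqrt{5650985}}{23} \approx 103.36 i$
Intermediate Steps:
$E{\left(O \right)} = 3 + 2 O^{2}$ ($E{\left(O \right)} = 3 + O \left(O + O\right) = 3 + O 2 O = 3 + 2 O^{2}$)
$h{\left(Z \right)} = \frac{60}{23}$ ($h{\left(Z \right)} = \left(-180\right) \left(- \frac{1}{69}\right) = \frac{60}{23}$)
$\sqrt{h{\left(E{\left(-9 \right)} \right)} - 10685} = \sqrt{\frac{60}{23} - 10685} = \sqrt{- \frac{245695}{23}} = \frac{i \sqrt{5650985}}{23}$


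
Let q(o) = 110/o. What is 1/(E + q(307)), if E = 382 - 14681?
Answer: -307/4389683 ≈ -6.9937e-5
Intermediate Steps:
E = -14299
1/(E + q(307)) = 1/(-14299 + 110/307) = 1/(-4389683/307) = -307/4389683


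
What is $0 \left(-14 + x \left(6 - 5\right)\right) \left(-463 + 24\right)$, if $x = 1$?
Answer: $0$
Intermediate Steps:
$0 \left(-14 + x \left(6 - 5\right)\right) \left(-463 + 24\right) = 0 \left(-14 + 1 \left(6 - 5\right)\right) \left(-463 + 24\right) = 0 \left(-14 + 1 \cdot 1\right) \left(-439\right) = 0 \left(-14 + 1\right) \left(-439\right) = 0 \left(-13\right) \left(-439\right) = 0 \left(-439\right) = 0$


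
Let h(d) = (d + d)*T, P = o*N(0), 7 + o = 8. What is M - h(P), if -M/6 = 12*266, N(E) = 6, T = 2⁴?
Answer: -19344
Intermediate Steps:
T = 16
o = 1 (o = -7 + 8 = 1)
P = 6 (P = 1*6 = 6)
h(d) = 32*d (h(d) = (d + d)*16 = (2*d)*16 = 32*d)
M = -19152 (M = -72*266 = -6*3192 = -19152)
M - h(P) = -19152 - 32*6 = -19152 - 1*192 = -19152 - 192 = -19344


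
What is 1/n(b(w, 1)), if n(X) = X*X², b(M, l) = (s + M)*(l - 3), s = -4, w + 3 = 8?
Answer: -⅛ ≈ -0.12500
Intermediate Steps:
w = 5 (w = -3 + 8 = 5)
b(M, l) = (-4 + M)*(-3 + l) (b(M, l) = (-4 + M)*(l - 3) = (-4 + M)*(-3 + l))
n(X) = X³
1/n(b(w, 1)) = 1/((12 - 4*1 - 3*5 + 5*1)³) = 1/((12 - 4 - 15 + 5)³) = 1/((-2)³) = 1/(-8) = -⅛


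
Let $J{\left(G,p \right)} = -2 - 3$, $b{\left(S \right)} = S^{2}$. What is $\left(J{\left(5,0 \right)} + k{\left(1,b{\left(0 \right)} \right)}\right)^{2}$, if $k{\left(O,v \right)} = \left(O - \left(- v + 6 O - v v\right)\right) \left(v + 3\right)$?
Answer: $400$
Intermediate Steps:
$J{\left(G,p \right)} = -5$ ($J{\left(G,p \right)} = -2 - 3 = -5$)
$k{\left(O,v \right)} = \left(3 + v\right) \left(v + v^{2} - 5 O\right)$ ($k{\left(O,v \right)} = \left(O - \left(- v - v^{2} + 6 O\right)\right) \left(3 + v\right) = \left(O + \left(v + v^{2} - 6 O\right)\right) \left(3 + v\right) = \left(v + v^{2} - 5 O\right) \left(3 + v\right) = \left(3 + v\right) \left(v + v^{2} - 5 O\right)$)
$\left(J{\left(5,0 \right)} + k{\left(1,b{\left(0 \right)} \right)}\right)^{2} = \left(-5 + \left(\left(0^{2}\right)^{3} - 15 + 3 \cdot 0^{2} + 4 \left(0^{2}\right)^{2} - 5 \cdot 0^{2}\right)\right)^{2} = \left(-5 + \left(0^{3} - 15 + 3 \cdot 0 + 4 \cdot 0^{2} - 5 \cdot 0\right)\right)^{2} = \left(-5 + \left(0 - 15 + 0 + 4 \cdot 0 + 0\right)\right)^{2} = \left(-5 + \left(0 - 15 + 0 + 0 + 0\right)\right)^{2} = \left(-5 - 15\right)^{2} = \left(-20\right)^{2} = 400$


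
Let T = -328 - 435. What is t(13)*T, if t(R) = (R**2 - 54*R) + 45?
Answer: 372344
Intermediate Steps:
T = -763
t(R) = 45 + R**2 - 54*R
t(13)*T = (45 + 13**2 - 54*13)*(-763) = (45 + 169 - 702)*(-763) = -488*(-763) = 372344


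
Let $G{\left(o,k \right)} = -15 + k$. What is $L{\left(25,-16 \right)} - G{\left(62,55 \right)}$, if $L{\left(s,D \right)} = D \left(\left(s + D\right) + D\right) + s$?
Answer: $97$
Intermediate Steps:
$L{\left(s,D \right)} = s + D \left(s + 2 D\right)$ ($L{\left(s,D \right)} = D \left(\left(D + s\right) + D\right) + s = D \left(s + 2 D\right) + s = s + D \left(s + 2 D\right)$)
$L{\left(25,-16 \right)} - G{\left(62,55 \right)} = \left(25 + 2 \left(-16\right)^{2} - 400\right) - \left(-15 + 55\right) = \left(25 + 2 \cdot 256 - 400\right) - 40 = \left(25 + 512 - 400\right) - 40 = 137 - 40 = 97$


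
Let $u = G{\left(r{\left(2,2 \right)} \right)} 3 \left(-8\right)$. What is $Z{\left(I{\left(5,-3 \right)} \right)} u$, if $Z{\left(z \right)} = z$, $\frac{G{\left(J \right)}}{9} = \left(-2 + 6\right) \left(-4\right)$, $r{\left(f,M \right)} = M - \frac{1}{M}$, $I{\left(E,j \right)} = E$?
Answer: $17280$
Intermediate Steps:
$G{\left(J \right)} = -144$ ($G{\left(J \right)} = 9 \left(-2 + 6\right) \left(-4\right) = 9 \cdot 4 \left(-4\right) = 9 \left(-16\right) = -144$)
$u = 3456$ ($u = \left(-144\right) 3 \left(-8\right) = \left(-432\right) \left(-8\right) = 3456$)
$Z{\left(I{\left(5,-3 \right)} \right)} u = 5 \cdot 3456 = 17280$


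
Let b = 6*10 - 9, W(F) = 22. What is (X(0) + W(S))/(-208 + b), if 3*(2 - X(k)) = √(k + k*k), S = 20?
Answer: -24/157 ≈ -0.15287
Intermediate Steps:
X(k) = 2 - √(k + k²)/3 (X(k) = 2 - √(k + k*k)/3 = 2 - √(k + k²)/3)
b = 51 (b = 60 - 9 = 51)
(X(0) + W(S))/(-208 + b) = ((2 - √(0*(1 + 0))/3) + 22)/(-208 + 51) = ((2 - √(0*1)/3) + 22)/(-157) = ((2 - √0/3) + 22)*(-1/157) = ((2 - ⅓*0) + 22)*(-1/157) = ((2 + 0) + 22)*(-1/157) = (2 + 22)*(-1/157) = 24*(-1/157) = -24/157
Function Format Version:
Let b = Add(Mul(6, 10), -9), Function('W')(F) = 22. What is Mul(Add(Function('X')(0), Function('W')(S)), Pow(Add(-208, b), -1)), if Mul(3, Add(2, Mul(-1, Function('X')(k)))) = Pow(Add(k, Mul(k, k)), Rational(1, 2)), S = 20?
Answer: Rational(-24, 157) ≈ -0.15287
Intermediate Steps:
Function('X')(k) = Add(2, Mul(Rational(-1, 3), Pow(Add(k, Pow(k, 2)), Rational(1, 2)))) (Function('X')(k) = Add(2, Mul(Rational(-1, 3), Pow(Add(k, Mul(k, k)), Rational(1, 2)))) = Add(2, Mul(Rational(-1, 3), Pow(Add(k, Pow(k, 2)), Rational(1, 2)))))
b = 51 (b = Add(60, -9) = 51)
Mul(Add(Function('X')(0), Function('W')(S)), Pow(Add(-208, b), -1)) = Mul(Add(Add(2, Mul(Rational(-1, 3), Pow(Mul(0, Add(1, 0)), Rational(1, 2)))), 22), Pow(Add(-208, 51), -1)) = Mul(Add(Add(2, Mul(Rational(-1, 3), Pow(Mul(0, 1), Rational(1, 2)))), 22), Pow(-157, -1)) = Mul(Add(Add(2, Mul(Rational(-1, 3), Pow(0, Rational(1, 2)))), 22), Rational(-1, 157)) = Mul(Add(Add(2, Mul(Rational(-1, 3), 0)), 22), Rational(-1, 157)) = Mul(Add(Add(2, 0), 22), Rational(-1, 157)) = Mul(Add(2, 22), Rational(-1, 157)) = Mul(24, Rational(-1, 157)) = Rational(-24, 157)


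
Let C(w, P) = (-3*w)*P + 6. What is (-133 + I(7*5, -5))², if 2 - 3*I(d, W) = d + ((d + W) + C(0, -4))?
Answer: 24336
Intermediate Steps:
C(w, P) = 6 - 3*P*w (C(w, P) = -3*P*w + 6 = 6 - 3*P*w)
I(d, W) = -4/3 - 2*d/3 - W/3 (I(d, W) = ⅔ - (d + ((d + W) + (6 - 3*(-4)*0)))/3 = ⅔ - (d + ((W + d) + (6 + 0)))/3 = ⅔ - (d + ((W + d) + 6))/3 = ⅔ - (d + (6 + W + d))/3 = ⅔ - (6 + W + 2*d)/3 = ⅔ + (-2 - 2*d/3 - W/3) = -4/3 - 2*d/3 - W/3)
(-133 + I(7*5, -5))² = (-133 + (-4/3 - 14*5/3 - ⅓*(-5)))² = (-133 + (-4/3 - ⅔*35 + 5/3))² = (-133 + (-4/3 - 70/3 + 5/3))² = (-133 - 23)² = (-156)² = 24336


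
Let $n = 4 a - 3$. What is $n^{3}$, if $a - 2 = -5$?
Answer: $-3375$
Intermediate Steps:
$a = -3$ ($a = 2 - 5 = -3$)
$n = -15$ ($n = 4 \left(-3\right) - 3 = -12 - 3 = -15$)
$n^{3} = \left(-15\right)^{3} = -3375$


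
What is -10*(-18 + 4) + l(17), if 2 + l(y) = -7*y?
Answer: 19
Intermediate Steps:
l(y) = -2 - 7*y
-10*(-18 + 4) + l(17) = -10*(-18 + 4) + (-2 - 7*17) = -10*(-14) + (-2 - 119) = 140 - 121 = 19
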